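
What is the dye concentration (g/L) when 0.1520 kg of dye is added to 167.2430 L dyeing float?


Formula: Conc = dye_mass(kg) / volume(L) * 1000
Substituting: Conc = 0.1520 / 167.2430 * 1000
Result: 0.9089 g/L


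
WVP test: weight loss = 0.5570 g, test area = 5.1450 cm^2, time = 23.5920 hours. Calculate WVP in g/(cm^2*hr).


Formula: WVP = loss / (area * time)
Substituting: WVP = 0.5570 / (5.1450 * 23.5920)
Result: 0.00458886 g/(cm^2*hr)


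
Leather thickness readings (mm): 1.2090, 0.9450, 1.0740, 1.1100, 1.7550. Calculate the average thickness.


Formula: Average = sum / n
Substituting: Average = 6.0930 / 5
Result: 1.2186 mm


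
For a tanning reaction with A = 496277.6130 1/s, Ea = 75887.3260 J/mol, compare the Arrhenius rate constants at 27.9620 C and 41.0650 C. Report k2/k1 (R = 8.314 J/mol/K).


T1 = 27.9620 + 273.15 = 301.1120 K; T2 = 41.0650 + 273.15 = 314.2150 K
k1 = A * exp(-Ea/(R*T1)) = 496277.6130 * exp(-75887.3260/(8.314*301.1120)) = 3.3954e-08 1/s
k2 = A * exp(-Ea/(R*T2)) = 496277.6130 * exp(-75887.3260/(8.314*314.2150)) = 1.2019e-07 1/s
k2/k1 = 1.2019e-07 / 3.3954e-08 = 3.5398


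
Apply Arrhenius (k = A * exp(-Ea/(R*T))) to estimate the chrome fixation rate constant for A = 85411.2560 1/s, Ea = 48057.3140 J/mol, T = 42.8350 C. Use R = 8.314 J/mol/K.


T_K = T_C + 273.15 = 42.8350 + 273.15 = 315.9850 K
exponent = -Ea / (R * T_K) = -48057.3140 / (8.314 * 315.9850) = -18.2929
k = A * exp(exponent) = 85411.2560 * exp(-18.2929) = 9.7051e-04 1/s


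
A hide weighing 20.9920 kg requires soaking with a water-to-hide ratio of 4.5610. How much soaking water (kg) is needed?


Formula: Water = hide_weight * ratio
Substituting: Water = 20.9920 * 4.5610
Result: 95.7445 kg


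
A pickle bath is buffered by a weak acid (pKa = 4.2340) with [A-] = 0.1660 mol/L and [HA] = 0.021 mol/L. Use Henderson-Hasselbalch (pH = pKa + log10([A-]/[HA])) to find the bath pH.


ratio = [A-] / [HA] = 0.1660 / 0.021 = 7.9048
log10(ratio) = 0.8979
pH = pKa + log10(ratio) = 4.2340 + 0.8979 = 5.1319


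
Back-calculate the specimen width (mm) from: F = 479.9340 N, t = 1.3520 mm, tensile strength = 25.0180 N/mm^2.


Formula: w = F / (TS * t)
Substituting: w = 479.9340 / (25.0180 * 1.3520)
Result: 14.1890 mm


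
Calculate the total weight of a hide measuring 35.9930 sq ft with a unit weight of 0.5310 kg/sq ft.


Formula: Weight = area * weight_per_sqft
Substituting: Weight = 35.9930 * 0.5310
Result: 19.1123 kg


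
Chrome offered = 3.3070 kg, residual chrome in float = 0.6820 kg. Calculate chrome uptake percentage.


Formula: Uptake = (offered - residual) / offered * 100
Substituting: Uptake = (3.3070 - 0.6820) / 3.3070 * 100
Result: 79.3771 %


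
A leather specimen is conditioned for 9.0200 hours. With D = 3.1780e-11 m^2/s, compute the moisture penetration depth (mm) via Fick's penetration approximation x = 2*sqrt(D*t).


t = 9.0200 hr * 3600 = 32472.0000 s
D * t = 3.1780e-11 * 32472.0000 = 1.0320e-06
x = 2 * sqrt(D*t) = 2 * sqrt(1.0320e-06) = 0.00203171 m = 2.0317 mm


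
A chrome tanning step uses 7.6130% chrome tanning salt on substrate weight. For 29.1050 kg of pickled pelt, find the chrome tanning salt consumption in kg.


Formula: Chrome = substrate * pct / 100
Substituting: Chrome = 29.1050 * 7.6130 / 100
Result: 2.2158 kg


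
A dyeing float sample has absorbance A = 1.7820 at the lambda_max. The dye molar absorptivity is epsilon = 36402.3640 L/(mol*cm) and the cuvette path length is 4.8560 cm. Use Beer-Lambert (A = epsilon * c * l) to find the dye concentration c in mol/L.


Formula: c = A / (epsilon * l)
Substituting: c = 1.7820 / (36402.3640 * 4.8560)
Result: 1.0081e-05 mol/L


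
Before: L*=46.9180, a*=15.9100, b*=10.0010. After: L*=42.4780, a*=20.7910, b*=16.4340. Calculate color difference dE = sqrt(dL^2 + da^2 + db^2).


dL = -4.4400, da = 4.8810, db = 6.4330
dE = sqrt((-4.4400)^2 + 4.8810^2 + 6.4330^2) = 9.2153


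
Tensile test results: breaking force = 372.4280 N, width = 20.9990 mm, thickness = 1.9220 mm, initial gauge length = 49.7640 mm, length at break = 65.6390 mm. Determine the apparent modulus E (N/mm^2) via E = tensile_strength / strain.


TS = F / (w * t) = 372.4280 / (20.9990 * 1.9220) = 9.2276 N/mm^2
strain = (Lf - L0) / L0 = (65.6390 - 49.7640) / 49.7640 = 0.3190
E = TS / strain = 9.2276 / 0.3190 = 28.9262 N/mm^2


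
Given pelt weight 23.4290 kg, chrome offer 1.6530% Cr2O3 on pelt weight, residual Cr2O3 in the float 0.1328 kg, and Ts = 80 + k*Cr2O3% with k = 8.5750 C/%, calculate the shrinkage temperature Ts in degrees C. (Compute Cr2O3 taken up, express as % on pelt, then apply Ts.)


Offered = pelt * offer_pct / 100 = 23.4290 * 1.6530 / 100 = 0.3873 kg
Uptake = offered - residual = 0.3873 - 0.1328 = 0.2545 kg
Cr2O3% on pelt = uptake / pelt * 100 = 0.2545 / 23.4290 * 100 = 1.0862 %
Ts = 80 + k * Cr2O3% = 80 + 8.5750 * 1.0862 = 89.3140 C


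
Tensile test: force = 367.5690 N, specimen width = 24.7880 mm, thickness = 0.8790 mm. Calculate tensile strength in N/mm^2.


Formula: TS = force / (width * thickness)
Substituting: TS = 367.5690 / (24.7880 * 0.8790)
Result: 16.8697 N/mm^2


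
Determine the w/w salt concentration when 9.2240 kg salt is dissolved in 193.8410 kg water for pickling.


Formula: Conc = salt / (water + salt) * 100
Substituting: Conc = 9.2240 / (193.8410 + 9.2240) * 100
Result: 4.5424 %


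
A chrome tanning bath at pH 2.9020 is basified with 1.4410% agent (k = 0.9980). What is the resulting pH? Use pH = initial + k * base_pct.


Formula: pH_final = pH_initial + k * base_pct
Substituting: pH_final = 2.9020 + 0.9980 * 1.4410
Result: 4.3401


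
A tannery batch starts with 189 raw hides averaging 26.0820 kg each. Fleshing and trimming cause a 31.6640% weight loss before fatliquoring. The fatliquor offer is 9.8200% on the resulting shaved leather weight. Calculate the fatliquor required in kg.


Total_raw = N * avg_wt = 189 * 26.0820 = 4929.4980 kg
Substrate = Total_raw * (1 - loss/100) = 4929.4980 * (1 - 31.6640/100) = 3368.6218 kg
Fat = Substrate * pct / 100 = 3368.6218 * 9.8200 / 100 = 330.7987 kg


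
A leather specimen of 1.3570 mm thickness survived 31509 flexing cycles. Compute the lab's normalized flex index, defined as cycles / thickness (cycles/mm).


Formula: Index = cycles / thickness
Substituting: Index = 31509 / 1.3570
Result: 23219.6021 cycles/mm


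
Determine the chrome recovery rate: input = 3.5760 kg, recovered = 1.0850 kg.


Formula: Recovery = recovered / input * 100
Substituting: Recovery = 1.0850 / 3.5760 * 100
Result: 30.3412 %


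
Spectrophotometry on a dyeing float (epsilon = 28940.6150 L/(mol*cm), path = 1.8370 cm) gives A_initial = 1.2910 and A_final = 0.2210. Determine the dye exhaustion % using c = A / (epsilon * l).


c_initial = A_i / (epsilon * l) = 1.2910 / (28940.6150 * 1.8370) = 2.4283e-05 mol/L
c_final = A_f / (epsilon * l) = 0.2210 / (28940.6150 * 1.8370) = 4.1570e-06 mol/L
Exhaustion = (c_initial - c_final) / c_initial * 100 = (2.4283e-05 - 4.1570e-06) / 2.4283e-05 * 100 = 82.8815 %


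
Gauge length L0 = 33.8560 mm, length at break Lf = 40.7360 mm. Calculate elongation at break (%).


Formula: Elongation = (Lf - L0) / L0 * 100
Substituting: Elongation = (40.7360 - 33.8560) / 33.8560 * 100
Result: 20.3214 %


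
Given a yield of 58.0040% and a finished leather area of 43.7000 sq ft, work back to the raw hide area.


Formula: raw = finished * 100 / yield
Substituting: raw = 43.7000 * 100 / 58.0040
Result: 75.3396 sq ft


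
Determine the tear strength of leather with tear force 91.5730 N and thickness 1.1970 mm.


Formula: Tear strength = force / thickness
Substituting: Tear strength = 91.5730 / 1.1970
Result: 76.5021 N/mm


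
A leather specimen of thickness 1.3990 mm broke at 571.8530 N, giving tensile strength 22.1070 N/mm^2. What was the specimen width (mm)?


Formula: w = F / (TS * t)
Substituting: w = 571.8530 / (22.1070 * 1.3990)
Result: 18.4900 mm


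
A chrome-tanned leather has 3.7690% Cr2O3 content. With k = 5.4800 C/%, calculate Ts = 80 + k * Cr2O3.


Formula: Ts = 80 + k * Cr2O3
Substituting: Ts = 80 + 5.4800 * 3.7690
Result: 100.6541 C


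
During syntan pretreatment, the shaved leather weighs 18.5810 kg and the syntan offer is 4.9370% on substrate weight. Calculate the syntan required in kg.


Formula: Syntan = substrate * pct / 100
Substituting: Syntan = 18.5810 * 4.9370 / 100
Result: 0.9173 kg


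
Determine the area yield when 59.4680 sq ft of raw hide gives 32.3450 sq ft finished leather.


Formula: Yield = finished / raw * 100
Substituting: Yield = 32.3450 / 59.4680 * 100
Result: 54.3906 %


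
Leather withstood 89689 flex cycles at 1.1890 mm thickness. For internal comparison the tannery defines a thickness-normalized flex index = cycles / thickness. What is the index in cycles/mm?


Formula: Index = cycles / thickness
Substituting: Index = 89689 / 1.1890
Result: 75432.2960 cycles/mm


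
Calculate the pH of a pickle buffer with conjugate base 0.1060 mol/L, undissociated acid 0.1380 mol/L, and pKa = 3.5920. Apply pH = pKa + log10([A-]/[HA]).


ratio = [A-] / [HA] = 0.1060 / 0.1380 = 0.7681
log10(ratio) = -0.1146
pH = pKa + log10(ratio) = 3.5920 - 0.1146 = 3.4774


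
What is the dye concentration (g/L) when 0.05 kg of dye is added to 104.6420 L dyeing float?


Formula: Conc = dye_mass(kg) / volume(L) * 1000
Substituting: Conc = 0.05 / 104.6420 * 1000
Result: 0.4778 g/L


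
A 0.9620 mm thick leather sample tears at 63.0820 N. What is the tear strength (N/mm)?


Formula: Tear strength = force / thickness
Substituting: Tear strength = 63.0820 / 0.9620
Result: 65.5738 N/mm


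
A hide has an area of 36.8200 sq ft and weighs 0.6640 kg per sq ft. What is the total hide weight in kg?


Formula: Weight = area * weight_per_sqft
Substituting: Weight = 36.8200 * 0.6640
Result: 24.4485 kg


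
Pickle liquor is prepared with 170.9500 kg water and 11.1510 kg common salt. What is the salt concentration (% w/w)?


Formula: Conc = salt / (water + salt) * 100
Substituting: Conc = 11.1510 / (170.9500 + 11.1510) * 100
Result: 6.1235 %


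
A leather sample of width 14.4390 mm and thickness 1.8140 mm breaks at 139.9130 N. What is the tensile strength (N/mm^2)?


Formula: TS = force / (width * thickness)
Substituting: TS = 139.9130 / (14.4390 * 1.8140)
Result: 5.3418 N/mm^2


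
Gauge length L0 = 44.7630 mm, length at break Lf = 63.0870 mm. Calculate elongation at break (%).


Formula: Elongation = (Lf - L0) / L0 * 100
Substituting: Elongation = (63.0870 - 44.7630) / 44.7630 * 100
Result: 40.9356 %


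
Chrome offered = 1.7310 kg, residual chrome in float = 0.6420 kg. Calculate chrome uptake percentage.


Formula: Uptake = (offered - residual) / offered * 100
Substituting: Uptake = (1.7310 - 0.6420) / 1.7310 * 100
Result: 62.9116 %


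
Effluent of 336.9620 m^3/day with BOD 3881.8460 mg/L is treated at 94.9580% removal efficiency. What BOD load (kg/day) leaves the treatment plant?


Load_in = volume * conc / 1000 = 336.9620 * 3881.8460 / 1000 = 1308.0346 kg/day
Removed = Load_in * eff / 100 = 1308.0346 * 94.9580 / 100 = 1242.0835 kg/day
Load_out = Load_in - Removed = 1308.0346 - 1242.0835 = 65.9511 kg/day


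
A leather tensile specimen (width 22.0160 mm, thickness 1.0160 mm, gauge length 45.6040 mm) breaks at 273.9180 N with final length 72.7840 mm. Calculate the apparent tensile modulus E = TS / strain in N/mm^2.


TS = F / (w * t) = 273.9180 / (22.0160 * 1.0160) = 12.2458 N/mm^2
strain = (Lf - L0) / L0 = (72.7840 - 45.6040) / 45.6040 = 0.5960
E = TS / strain = 12.2458 / 0.5960 = 20.5467 N/mm^2


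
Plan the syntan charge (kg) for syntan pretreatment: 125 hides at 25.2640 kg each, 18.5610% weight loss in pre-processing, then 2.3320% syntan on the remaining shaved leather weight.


Total_raw = N * avg_wt = 125 * 25.2640 = 3158.0000 kg
Substrate = Total_raw * (1 - loss/100) = 3158.0000 * (1 - 18.5610/100) = 2571.8436 kg
Syntan = Substrate * pct / 100 = 2571.8436 * 2.3320 / 100 = 59.9754 kg


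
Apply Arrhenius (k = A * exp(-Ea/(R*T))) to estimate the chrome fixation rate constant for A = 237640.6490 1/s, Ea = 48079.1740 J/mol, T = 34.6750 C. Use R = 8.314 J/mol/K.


T_K = T_C + 273.15 = 34.6750 + 273.15 = 307.8250 K
exponent = -Ea / (R * T_K) = -48079.1740 / (8.314 * 307.8250) = -18.7864
k = A * exp(exponent) = 237640.6490 * exp(-18.7864) = 0.00164854 1/s


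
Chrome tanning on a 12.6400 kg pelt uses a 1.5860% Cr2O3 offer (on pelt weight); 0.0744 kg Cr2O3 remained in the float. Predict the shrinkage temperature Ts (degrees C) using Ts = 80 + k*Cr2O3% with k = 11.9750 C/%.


Offered = pelt * offer_pct / 100 = 12.6400 * 1.5860 / 100 = 0.2005 kg
Uptake = offered - residual = 0.2005 - 0.0744 = 0.1261 kg
Cr2O3% on pelt = uptake / pelt * 100 = 0.1261 / 12.6400 * 100 = 0.9974 %
Ts = 80 + k * Cr2O3% = 80 + 11.9750 * 0.9974 = 91.9438 C


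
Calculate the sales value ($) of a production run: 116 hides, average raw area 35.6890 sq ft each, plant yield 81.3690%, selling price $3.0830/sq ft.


Raw_total = N * avg_area = 116 * 35.6890 = 4139.9240 sq ft
Finished = Raw_total * yield / 100 = 4139.9240 * 81.3690 / 100 = 3368.6148 sq ft
Value = Finished * price = 3368.6148 * 3.0830 = 10385.4393 $


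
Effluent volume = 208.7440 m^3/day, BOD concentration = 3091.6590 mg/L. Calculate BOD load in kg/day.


Formula: BOD_load = volume * conc / 1000
Substituting: BOD_load = 208.7440 * 3091.6590 / 1000
Result: 645.3653 kg/day


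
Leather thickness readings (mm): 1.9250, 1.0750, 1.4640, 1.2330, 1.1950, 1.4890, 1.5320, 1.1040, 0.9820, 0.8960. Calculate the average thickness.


Formula: Average = sum / n
Substituting: Average = 12.8950 / 10
Result: 1.2895 mm


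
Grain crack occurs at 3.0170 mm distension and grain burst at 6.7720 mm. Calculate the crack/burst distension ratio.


Formula: Ratio = crack / burst
Substituting: Ratio = 3.0170 / 6.7720
Result: 0.4455


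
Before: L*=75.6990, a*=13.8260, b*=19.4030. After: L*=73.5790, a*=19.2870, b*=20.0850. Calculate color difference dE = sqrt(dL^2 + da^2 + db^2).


dL = -2.1200, da = 5.4610, db = 0.6820
dE = sqrt((-2.1200)^2 + 5.4610^2 + 0.6820^2) = 5.8976


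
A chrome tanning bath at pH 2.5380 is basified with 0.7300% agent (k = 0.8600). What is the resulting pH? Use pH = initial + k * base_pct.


Formula: pH_final = pH_initial + k * base_pct
Substituting: pH_final = 2.5380 + 0.8600 * 0.7300
Result: 3.1658


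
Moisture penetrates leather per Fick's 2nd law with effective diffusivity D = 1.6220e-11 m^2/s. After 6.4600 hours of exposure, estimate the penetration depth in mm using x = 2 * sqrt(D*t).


t = 6.4600 hr * 3600 = 23256.0000 s
D * t = 1.6220e-11 * 23256.0000 = 3.7721e-07
x = 2 * sqrt(D*t) = 2 * sqrt(3.7721e-07) = 0.00122835 m = 1.2284 mm


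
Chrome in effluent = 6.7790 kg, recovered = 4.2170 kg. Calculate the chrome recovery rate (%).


Formula: Recovery = recovered / input * 100
Substituting: Recovery = 4.2170 / 6.7790 * 100
Result: 62.2068 %


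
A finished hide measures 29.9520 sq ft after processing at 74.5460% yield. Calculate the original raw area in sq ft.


Formula: raw = finished * 100 / yield
Substituting: raw = 29.9520 * 100 / 74.5460
Result: 40.1792 sq ft


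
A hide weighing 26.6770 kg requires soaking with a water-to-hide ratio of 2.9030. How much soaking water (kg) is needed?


Formula: Water = hide_weight * ratio
Substituting: Water = 26.6770 * 2.9030
Result: 77.4433 kg


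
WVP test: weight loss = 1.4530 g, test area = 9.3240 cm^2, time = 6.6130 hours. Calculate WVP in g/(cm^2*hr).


Formula: WVP = loss / (area * time)
Substituting: WVP = 1.4530 / (9.3240 * 6.6130)
Result: 0.0235649 g/(cm^2*hr)


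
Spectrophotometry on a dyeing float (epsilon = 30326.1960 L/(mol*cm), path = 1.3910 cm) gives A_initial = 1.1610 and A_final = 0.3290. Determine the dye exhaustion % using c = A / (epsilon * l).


c_initial = A_i / (epsilon * l) = 1.1610 / (30326.1960 * 1.3910) = 2.7522e-05 mol/L
c_final = A_f / (epsilon * l) = 0.3290 / (30326.1960 * 1.3910) = 7.7992e-06 mol/L
Exhaustion = (c_initial - c_final) / c_initial * 100 = (2.7522e-05 - 7.7992e-06) / 2.7522e-05 * 100 = 71.6624 %


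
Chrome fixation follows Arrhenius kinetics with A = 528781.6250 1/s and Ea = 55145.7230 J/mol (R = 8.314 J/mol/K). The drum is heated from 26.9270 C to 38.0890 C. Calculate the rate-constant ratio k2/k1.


T1 = 26.9270 + 273.15 = 300.0770 K; T2 = 38.0890 + 273.15 = 311.2390 K
k1 = A * exp(-Ea/(R*T1)) = 528781.6250 * exp(-55145.7230/(8.314*300.0770)) = 1.3294e-04 1/s
k2 = A * exp(-Ea/(R*T2)) = 528781.6250 * exp(-55145.7230/(8.314*311.2390)) = 2.9373e-04 1/s
k2/k1 = 2.9373e-04 / 1.3294e-04 = 2.2094


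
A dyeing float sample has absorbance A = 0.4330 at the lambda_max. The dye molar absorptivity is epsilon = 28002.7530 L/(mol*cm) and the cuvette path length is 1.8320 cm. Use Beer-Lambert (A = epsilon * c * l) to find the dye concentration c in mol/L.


Formula: c = A / (epsilon * l)
Substituting: c = 0.4330 / (28002.7530 * 1.8320)
Result: 8.4404e-06 mol/L


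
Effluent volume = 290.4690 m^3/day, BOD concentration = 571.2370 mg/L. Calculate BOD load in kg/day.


Formula: BOD_load = volume * conc / 1000
Substituting: BOD_load = 290.4690 * 571.2370 / 1000
Result: 165.9266 kg/day


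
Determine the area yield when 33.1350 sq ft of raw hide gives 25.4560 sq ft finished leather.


Formula: Yield = finished / raw * 100
Substituting: Yield = 25.4560 / 33.1350 * 100
Result: 76.8251 %


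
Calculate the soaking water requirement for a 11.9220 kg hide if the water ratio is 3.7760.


Formula: Water = hide_weight * ratio
Substituting: Water = 11.9220 * 3.7760
Result: 45.0175 kg


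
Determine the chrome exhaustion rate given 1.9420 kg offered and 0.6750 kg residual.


Formula: Uptake = (offered - residual) / offered * 100
Substituting: Uptake = (1.9420 - 0.6750) / 1.9420 * 100
Result: 65.2420 %


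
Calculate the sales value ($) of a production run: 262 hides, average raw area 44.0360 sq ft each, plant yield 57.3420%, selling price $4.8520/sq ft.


Raw_total = N * avg_area = 262 * 44.0360 = 11537.4320 sq ft
Finished = Raw_total * yield / 100 = 11537.4320 * 57.3420 / 100 = 6615.7943 sq ft
Value = Finished * price = 6615.7943 * 4.8520 = 32099.8337 $


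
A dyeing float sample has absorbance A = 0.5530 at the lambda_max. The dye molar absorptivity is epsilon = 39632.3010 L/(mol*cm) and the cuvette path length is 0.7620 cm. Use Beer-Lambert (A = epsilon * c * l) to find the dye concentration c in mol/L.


Formula: c = A / (epsilon * l)
Substituting: c = 0.5530 / (39632.3010 * 0.7620)
Result: 1.8311e-05 mol/L


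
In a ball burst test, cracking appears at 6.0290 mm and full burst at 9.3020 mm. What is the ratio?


Formula: Ratio = crack / burst
Substituting: Ratio = 6.0290 / 9.3020
Result: 0.6481


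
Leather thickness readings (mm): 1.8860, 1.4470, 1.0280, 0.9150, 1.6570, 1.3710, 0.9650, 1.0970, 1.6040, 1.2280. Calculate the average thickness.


Formula: Average = sum / n
Substituting: Average = 13.1980 / 10
Result: 1.3198 mm


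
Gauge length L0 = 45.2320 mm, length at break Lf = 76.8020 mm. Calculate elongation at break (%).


Formula: Elongation = (Lf - L0) / L0 * 100
Substituting: Elongation = (76.8020 - 45.2320) / 45.2320 * 100
Result: 69.7957 %


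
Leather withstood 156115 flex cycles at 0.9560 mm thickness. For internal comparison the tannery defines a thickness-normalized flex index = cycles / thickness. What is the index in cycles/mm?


Formula: Index = cycles / thickness
Substituting: Index = 156115 / 0.9560
Result: 163300.2092 cycles/mm


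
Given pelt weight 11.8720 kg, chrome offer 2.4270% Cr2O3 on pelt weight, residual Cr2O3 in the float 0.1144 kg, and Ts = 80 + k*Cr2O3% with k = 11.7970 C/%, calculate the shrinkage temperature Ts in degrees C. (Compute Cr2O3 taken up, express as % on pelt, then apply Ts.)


Offered = pelt * offer_pct / 100 = 11.8720 * 2.4270 / 100 = 0.2881 kg
Uptake = offered - residual = 0.2881 - 0.1144 = 0.1737 kg
Cr2O3% on pelt = uptake / pelt * 100 = 0.1737 / 11.8720 * 100 = 1.4634 %
Ts = 80 + k * Cr2O3% = 80 + 11.7970 * 1.4634 = 97.2636 C


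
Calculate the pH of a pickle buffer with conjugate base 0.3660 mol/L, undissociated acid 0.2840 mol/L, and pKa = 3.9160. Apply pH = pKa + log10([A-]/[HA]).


ratio = [A-] / [HA] = 0.3660 / 0.2840 = 1.2887
log10(ratio) = 0.1102
pH = pKa + log10(ratio) = 3.9160 + 0.1102 = 4.0262


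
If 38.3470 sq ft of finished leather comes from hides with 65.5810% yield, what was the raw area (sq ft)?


Formula: raw = finished * 100 / yield
Substituting: raw = 38.3470 * 100 / 65.5810
Result: 58.4727 sq ft


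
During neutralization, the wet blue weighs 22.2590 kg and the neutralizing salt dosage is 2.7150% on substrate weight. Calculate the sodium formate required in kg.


Formula: Neutralizer = substrate * pct / 100
Substituting: Neutralizer = 22.2590 * 2.7150 / 100
Result: 0.6043 kg


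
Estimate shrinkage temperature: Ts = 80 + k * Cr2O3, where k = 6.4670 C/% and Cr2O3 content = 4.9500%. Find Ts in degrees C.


Formula: Ts = 80 + k * Cr2O3
Substituting: Ts = 80 + 6.4670 * 4.9500
Result: 112.0117 C


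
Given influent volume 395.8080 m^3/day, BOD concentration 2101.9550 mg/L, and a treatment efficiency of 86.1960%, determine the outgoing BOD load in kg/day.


Load_in = volume * conc / 1000 = 395.8080 * 2101.9550 / 1000 = 831.9706 kg/day
Removed = Load_in * eff / 100 = 831.9706 * 86.1960 / 100 = 717.1254 kg/day
Load_out = Load_in - Removed = 831.9706 - 717.1254 = 114.8452 kg/day


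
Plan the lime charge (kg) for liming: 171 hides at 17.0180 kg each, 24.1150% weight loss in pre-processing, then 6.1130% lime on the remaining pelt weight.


Total_raw = N * avg_wt = 171 * 17.0180 = 2910.0780 kg
Substrate = Total_raw * (1 - loss/100) = 2910.0780 * (1 - 24.1150/100) = 2208.3127 kg
Lime = Substrate * pct / 100 = 2208.3127 * 6.1130 / 100 = 134.9942 kg


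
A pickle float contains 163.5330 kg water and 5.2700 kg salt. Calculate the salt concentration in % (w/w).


Formula: Conc = salt / (water + salt) * 100
Substituting: Conc = 5.2700 / (163.5330 + 5.2700) * 100
Result: 3.1220 %


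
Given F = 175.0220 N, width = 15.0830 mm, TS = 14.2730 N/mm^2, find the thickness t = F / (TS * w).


Formula: t = F / (TS * w)
Substituting: t = 175.0220 / (14.2730 * 15.0830)
Result: 0.8130 mm


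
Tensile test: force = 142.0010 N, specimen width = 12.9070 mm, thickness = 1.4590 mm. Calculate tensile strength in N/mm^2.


Formula: TS = force / (width * thickness)
Substituting: TS = 142.0010 / (12.9070 * 1.4590)
Result: 7.5407 N/mm^2


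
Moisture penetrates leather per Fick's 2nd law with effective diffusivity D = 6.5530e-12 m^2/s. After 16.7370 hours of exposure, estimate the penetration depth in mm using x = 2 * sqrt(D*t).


t = 16.7370 hr * 3600 = 60253.2000 s
D * t = 6.5530e-12 * 60253.2000 = 3.9484e-07
x = 2 * sqrt(D*t) = 2 * sqrt(3.9484e-07) = 0.00125672 m = 1.2567 mm


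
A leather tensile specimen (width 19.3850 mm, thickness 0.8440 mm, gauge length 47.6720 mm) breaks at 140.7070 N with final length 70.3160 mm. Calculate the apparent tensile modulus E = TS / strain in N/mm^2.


TS = F / (w * t) = 140.7070 / (19.3850 * 0.8440) = 8.6002 N/mm^2
strain = (Lf - L0) / L0 = (70.3160 - 47.6720) / 47.6720 = 0.4750
E = TS / strain = 8.6002 / 0.4750 = 18.1058 N/mm^2


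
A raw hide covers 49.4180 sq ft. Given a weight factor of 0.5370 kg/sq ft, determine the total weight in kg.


Formula: Weight = area * weight_per_sqft
Substituting: Weight = 49.4180 * 0.5370
Result: 26.5375 kg


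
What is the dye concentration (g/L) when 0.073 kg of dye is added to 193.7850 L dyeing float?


Formula: Conc = dye_mass(kg) / volume(L) * 1000
Substituting: Conc = 0.073 / 193.7850 * 1000
Result: 0.3767 g/L


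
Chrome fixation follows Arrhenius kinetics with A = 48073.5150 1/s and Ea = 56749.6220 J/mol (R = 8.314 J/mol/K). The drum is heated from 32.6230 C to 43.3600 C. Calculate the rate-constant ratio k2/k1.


T1 = 32.6230 + 273.15 = 305.7730 K; T2 = 43.3600 + 273.15 = 316.5100 K
k1 = A * exp(-Ea/(R*T1)) = 48073.5150 * exp(-56749.6220/(8.314*305.7730)) = 9.7078e-06 1/s
k2 = A * exp(-Ea/(R*T2)) = 48073.5150 * exp(-56749.6220/(8.314*316.5100)) = 2.0701e-05 1/s
k2/k1 = 2.0701e-05 / 9.7078e-06 = 2.1324


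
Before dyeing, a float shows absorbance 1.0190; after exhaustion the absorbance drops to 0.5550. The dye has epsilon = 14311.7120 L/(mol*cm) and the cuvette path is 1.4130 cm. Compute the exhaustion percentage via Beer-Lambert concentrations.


c_initial = A_i / (epsilon * l) = 1.0190 / (14311.7120 * 1.4130) = 5.0390e-05 mol/L
c_final = A_f / (epsilon * l) = 0.5550 / (14311.7120 * 1.4130) = 2.7445e-05 mol/L
Exhaustion = (c_initial - c_final) / c_initial * 100 = (5.0390e-05 - 2.7445e-05) / 5.0390e-05 * 100 = 45.5348 %


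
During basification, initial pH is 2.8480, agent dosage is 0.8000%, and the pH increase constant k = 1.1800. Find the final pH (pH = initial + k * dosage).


Formula: pH_final = pH_initial + k * base_pct
Substituting: pH_final = 2.8480 + 1.1800 * 0.8000
Result: 3.7920


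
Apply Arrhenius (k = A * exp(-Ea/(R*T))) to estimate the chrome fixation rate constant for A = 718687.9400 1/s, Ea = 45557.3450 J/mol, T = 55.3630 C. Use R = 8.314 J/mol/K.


T_K = T_C + 273.15 = 55.3630 + 273.15 = 328.5130 K
exponent = -Ea / (R * T_K) = -45557.3450 / (8.314 * 328.5130) = -16.6800
k = A * exp(exponent) = 718687.9400 * exp(-16.6800) = 0.0409744 1/s


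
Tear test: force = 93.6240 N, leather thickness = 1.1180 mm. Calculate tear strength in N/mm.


Formula: Tear strength = force / thickness
Substituting: Tear strength = 93.6240 / 1.1180
Result: 83.7424 N/mm


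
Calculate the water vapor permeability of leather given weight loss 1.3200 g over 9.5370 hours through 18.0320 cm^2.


Formula: WVP = loss / (area * time)
Substituting: WVP = 1.3200 / (18.0320 * 9.5370)
Result: 0.0076757 g/(cm^2*hr)


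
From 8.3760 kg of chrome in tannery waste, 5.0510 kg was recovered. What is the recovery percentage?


Formula: Recovery = recovered / input * 100
Substituting: Recovery = 5.0510 / 8.3760 * 100
Result: 60.3032 %


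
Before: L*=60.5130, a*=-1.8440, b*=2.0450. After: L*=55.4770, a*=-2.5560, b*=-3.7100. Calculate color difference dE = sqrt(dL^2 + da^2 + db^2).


dL = -5.0360, da = -0.7120, db = -5.7550
dE = sqrt((-5.0360)^2 + (-0.7120)^2 + (-5.7550)^2) = 7.6804


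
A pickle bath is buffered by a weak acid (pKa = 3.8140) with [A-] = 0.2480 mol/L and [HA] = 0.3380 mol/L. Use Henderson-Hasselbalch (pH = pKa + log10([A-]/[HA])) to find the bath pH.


ratio = [A-] / [HA] = 0.2480 / 0.3380 = 0.7337
log10(ratio) = -0.1345
pH = pKa + log10(ratio) = 3.8140 - 0.1345 = 3.6795


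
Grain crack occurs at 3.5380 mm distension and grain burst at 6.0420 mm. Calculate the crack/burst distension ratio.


Formula: Ratio = crack / burst
Substituting: Ratio = 3.5380 / 6.0420
Result: 0.5856


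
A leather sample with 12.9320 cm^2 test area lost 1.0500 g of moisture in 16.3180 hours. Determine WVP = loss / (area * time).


Formula: WVP = loss / (area * time)
Substituting: WVP = 1.0500 / (12.9320 * 16.3180)
Result: 0.00497573 g/(cm^2*hr)


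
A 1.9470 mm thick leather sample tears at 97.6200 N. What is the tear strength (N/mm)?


Formula: Tear strength = force / thickness
Substituting: Tear strength = 97.6200 / 1.9470
Result: 50.1387 N/mm


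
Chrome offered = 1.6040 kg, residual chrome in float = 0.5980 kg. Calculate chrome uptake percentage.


Formula: Uptake = (offered - residual) / offered * 100
Substituting: Uptake = (1.6040 - 0.5980) / 1.6040 * 100
Result: 62.7182 %


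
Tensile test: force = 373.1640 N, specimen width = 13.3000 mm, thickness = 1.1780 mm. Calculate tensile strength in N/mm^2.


Formula: TS = force / (width * thickness)
Substituting: TS = 373.1640 / (13.3000 * 1.1780)
Result: 23.8179 N/mm^2


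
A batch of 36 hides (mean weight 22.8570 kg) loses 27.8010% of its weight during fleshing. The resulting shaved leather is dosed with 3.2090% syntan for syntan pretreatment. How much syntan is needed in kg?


Total_raw = N * avg_wt = 36 * 22.8570 = 822.8520 kg
Substrate = Total_raw * (1 - loss/100) = 822.8520 * (1 - 27.8010/100) = 594.0909 kg
Syntan = Substrate * pct / 100 = 594.0909 * 3.2090 / 100 = 19.0644 kg


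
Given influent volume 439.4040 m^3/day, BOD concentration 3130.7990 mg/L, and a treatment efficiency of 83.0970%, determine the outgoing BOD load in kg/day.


Load_in = volume * conc / 1000 = 439.4040 * 3130.7990 / 1000 = 1375.6856 kg/day
Removed = Load_in * eff / 100 = 1375.6856 * 83.0970 / 100 = 1143.1535 kg/day
Load_out = Load_in - Removed = 1375.6856 - 1143.1535 = 232.5321 kg/day


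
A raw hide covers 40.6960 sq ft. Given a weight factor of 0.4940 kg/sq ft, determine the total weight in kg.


Formula: Weight = area * weight_per_sqft
Substituting: Weight = 40.6960 * 0.4940
Result: 20.1038 kg


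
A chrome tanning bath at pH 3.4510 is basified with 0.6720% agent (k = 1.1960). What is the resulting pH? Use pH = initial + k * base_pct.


Formula: pH_final = pH_initial + k * base_pct
Substituting: pH_final = 3.4510 + 1.1960 * 0.6720
Result: 4.2547


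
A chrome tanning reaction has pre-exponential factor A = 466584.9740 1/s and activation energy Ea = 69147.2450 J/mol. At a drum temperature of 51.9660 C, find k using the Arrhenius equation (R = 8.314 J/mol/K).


T_K = T_C + 273.15 = 51.9660 + 273.15 = 325.1160 K
exponent = -Ea / (R * T_K) = -69147.2450 / (8.314 * 325.1160) = -25.5815
k = A * exp(exponent) = 466584.9740 * exp(-25.5815) = 3.6225e-06 1/s


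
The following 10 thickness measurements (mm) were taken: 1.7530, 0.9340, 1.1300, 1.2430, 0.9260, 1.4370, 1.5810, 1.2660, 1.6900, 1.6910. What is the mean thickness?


Formula: Average = sum / n
Substituting: Average = 13.6510 / 10
Result: 1.3651 mm


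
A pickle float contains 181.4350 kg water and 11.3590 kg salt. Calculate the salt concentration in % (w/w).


Formula: Conc = salt / (water + salt) * 100
Substituting: Conc = 11.3590 / (181.4350 + 11.3590) * 100
Result: 5.8918 %


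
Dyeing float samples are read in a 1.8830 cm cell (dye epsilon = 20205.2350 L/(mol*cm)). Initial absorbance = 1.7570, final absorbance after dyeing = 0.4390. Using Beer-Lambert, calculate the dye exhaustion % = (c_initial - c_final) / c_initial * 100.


c_initial = A_i / (epsilon * l) = 1.7570 / (20205.2350 * 1.8830) = 4.6180e-05 mol/L
c_final = A_f / (epsilon * l) = 0.4390 / (20205.2350 * 1.8830) = 1.1539e-05 mol/L
Exhaustion = (c_initial - c_final) / c_initial * 100 = (4.6180e-05 - 1.1539e-05) / 4.6180e-05 * 100 = 75.0142 %


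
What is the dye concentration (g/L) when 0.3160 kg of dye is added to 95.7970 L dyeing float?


Formula: Conc = dye_mass(kg) / volume(L) * 1000
Substituting: Conc = 0.3160 / 95.7970 * 1000
Result: 3.2986 g/L


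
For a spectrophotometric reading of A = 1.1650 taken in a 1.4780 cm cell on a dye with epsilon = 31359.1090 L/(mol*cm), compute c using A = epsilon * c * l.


Formula: c = A / (epsilon * l)
Substituting: c = 1.1650 / (31359.1090 * 1.4780)
Result: 2.5136e-05 mol/L


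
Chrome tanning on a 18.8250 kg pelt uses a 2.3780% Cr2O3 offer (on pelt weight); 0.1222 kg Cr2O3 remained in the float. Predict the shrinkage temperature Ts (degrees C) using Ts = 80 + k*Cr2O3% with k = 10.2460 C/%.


Offered = pelt * offer_pct / 100 = 18.8250 * 2.3780 / 100 = 0.4477 kg
Uptake = offered - residual = 0.4477 - 0.1222 = 0.3255 kg
Cr2O3% on pelt = uptake / pelt * 100 = 0.3255 / 18.8250 * 100 = 1.7289 %
Ts = 80 + k * Cr2O3% = 80 + 10.2460 * 1.7289 = 97.7139 C


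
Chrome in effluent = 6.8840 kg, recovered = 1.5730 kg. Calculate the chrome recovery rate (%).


Formula: Recovery = recovered / input * 100
Substituting: Recovery = 1.5730 / 6.8840 * 100
Result: 22.8501 %


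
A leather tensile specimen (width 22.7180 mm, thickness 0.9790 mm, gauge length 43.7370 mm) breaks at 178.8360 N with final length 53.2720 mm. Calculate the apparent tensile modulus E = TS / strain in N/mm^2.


TS = F / (w * t) = 178.8360 / (22.7180 * 0.9790) = 8.0409 N/mm^2
strain = (Lf - L0) / L0 = (53.2720 - 43.7370) / 43.7370 = 0.2180
E = TS / strain = 8.0409 / 0.2180 = 36.8834 N/mm^2


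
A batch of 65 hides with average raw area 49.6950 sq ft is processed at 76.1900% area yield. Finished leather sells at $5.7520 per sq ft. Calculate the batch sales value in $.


Raw_total = N * avg_area = 65 * 49.6950 = 3230.1750 sq ft
Finished = Raw_total * yield / 100 = 3230.1750 * 76.1900 / 100 = 2461.0703 sq ft
Value = Finished * price = 2461.0703 * 5.7520 = 14156.0766 $


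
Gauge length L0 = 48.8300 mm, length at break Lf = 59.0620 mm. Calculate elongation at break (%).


Formula: Elongation = (Lf - L0) / L0 * 100
Substituting: Elongation = (59.0620 - 48.8300) / 48.8300 * 100
Result: 20.9543 %


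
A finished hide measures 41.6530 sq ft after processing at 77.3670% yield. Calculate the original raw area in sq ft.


Formula: raw = finished * 100 / yield
Substituting: raw = 41.6530 * 100 / 77.3670
Result: 53.8382 sq ft


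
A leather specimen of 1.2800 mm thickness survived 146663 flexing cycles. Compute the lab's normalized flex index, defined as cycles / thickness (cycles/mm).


Formula: Index = cycles / thickness
Substituting: Index = 146663 / 1.2800
Result: 114580.4688 cycles/mm


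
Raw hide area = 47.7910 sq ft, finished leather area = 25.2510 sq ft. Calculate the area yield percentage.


Formula: Yield = finished / raw * 100
Substituting: Yield = 25.2510 / 47.7910 * 100
Result: 52.8363 %


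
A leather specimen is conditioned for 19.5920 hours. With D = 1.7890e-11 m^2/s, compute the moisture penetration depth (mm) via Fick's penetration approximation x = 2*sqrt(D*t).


t = 19.5920 hr * 3600 = 70531.2000 s
D * t = 1.7890e-11 * 70531.2000 = 1.2618e-06
x = 2 * sqrt(D*t) = 2 * sqrt(1.2618e-06) = 0.0022466 m = 2.2466 mm


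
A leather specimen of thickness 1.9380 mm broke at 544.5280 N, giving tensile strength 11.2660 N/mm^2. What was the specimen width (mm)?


Formula: w = F / (TS * t)
Substituting: w = 544.5280 / (11.2660 * 1.9380)
Result: 24.9400 mm


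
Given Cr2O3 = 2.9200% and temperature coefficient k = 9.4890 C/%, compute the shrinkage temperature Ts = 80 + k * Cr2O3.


Formula: Ts = 80 + k * Cr2O3
Substituting: Ts = 80 + 9.4890 * 2.9200
Result: 107.7079 C


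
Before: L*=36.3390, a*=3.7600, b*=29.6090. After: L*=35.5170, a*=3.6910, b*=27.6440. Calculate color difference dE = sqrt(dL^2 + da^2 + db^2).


dL = -0.8220, da = -0.069, db = -1.9650
dE = sqrt((-0.8220)^2 + (-0.069)^2 + (-1.9650)^2) = 2.1311


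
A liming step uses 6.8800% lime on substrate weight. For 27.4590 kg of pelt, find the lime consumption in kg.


Formula: Lime = substrate * pct / 100
Substituting: Lime = 27.4590 * 6.8800 / 100
Result: 1.8892 kg


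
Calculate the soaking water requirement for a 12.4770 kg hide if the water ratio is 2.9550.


Formula: Water = hide_weight * ratio
Substituting: Water = 12.4770 * 2.9550
Result: 36.8695 kg


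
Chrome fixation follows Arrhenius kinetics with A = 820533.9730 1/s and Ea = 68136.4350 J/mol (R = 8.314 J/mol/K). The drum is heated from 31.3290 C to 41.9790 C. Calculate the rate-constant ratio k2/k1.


T1 = 31.3290 + 273.15 = 304.4790 K; T2 = 41.9790 + 273.15 = 315.1290 K
k1 = A * exp(-Ea/(R*T1)) = 820533.9730 * exp(-68136.4350/(8.314*304.4790)) = 1.6772e-06 1/s
k2 = A * exp(-Ea/(R*T2)) = 820533.9730 * exp(-68136.4350/(8.314*315.1290)) = 4.1652e-06 1/s
k2/k1 = 4.1652e-06 / 1.6772e-06 = 2.4834


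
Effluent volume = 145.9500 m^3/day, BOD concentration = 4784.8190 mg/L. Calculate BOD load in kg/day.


Formula: BOD_load = volume * conc / 1000
Substituting: BOD_load = 145.9500 * 4784.8190 / 1000
Result: 698.3443 kg/day


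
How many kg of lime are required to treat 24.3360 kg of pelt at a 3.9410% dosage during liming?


Formula: Lime = substrate * pct / 100
Substituting: Lime = 24.3360 * 3.9410 / 100
Result: 0.9591 kg


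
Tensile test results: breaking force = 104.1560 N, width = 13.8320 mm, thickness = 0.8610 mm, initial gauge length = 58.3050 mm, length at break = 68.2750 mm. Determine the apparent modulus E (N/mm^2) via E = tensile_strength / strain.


TS = F / (w * t) = 104.1560 / (13.8320 * 0.8610) = 8.7457 N/mm^2
strain = (Lf - L0) / L0 = (68.2750 - 58.3050) / 58.3050 = 0.1710
E = TS / strain = 8.7457 / 0.1710 = 51.1454 N/mm^2


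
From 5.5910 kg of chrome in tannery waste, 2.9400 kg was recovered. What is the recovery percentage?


Formula: Recovery = recovered / input * 100
Substituting: Recovery = 2.9400 / 5.5910 * 100
Result: 52.5845 %


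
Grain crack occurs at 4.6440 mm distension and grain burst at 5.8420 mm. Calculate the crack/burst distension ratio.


Formula: Ratio = crack / burst
Substituting: Ratio = 4.6440 / 5.8420
Result: 0.7949


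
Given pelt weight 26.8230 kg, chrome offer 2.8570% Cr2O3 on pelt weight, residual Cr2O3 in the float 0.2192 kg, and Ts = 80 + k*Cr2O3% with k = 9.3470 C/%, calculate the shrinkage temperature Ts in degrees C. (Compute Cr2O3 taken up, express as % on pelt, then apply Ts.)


Offered = pelt * offer_pct / 100 = 26.8230 * 2.8570 / 100 = 0.7663 kg
Uptake = offered - residual = 0.7663 - 0.2192 = 0.5471 kg
Cr2O3% on pelt = uptake / pelt * 100 = 0.5471 / 26.8230 * 100 = 2.0398 %
Ts = 80 + k * Cr2O3% = 80 + 9.3470 * 2.0398 = 99.0659 C


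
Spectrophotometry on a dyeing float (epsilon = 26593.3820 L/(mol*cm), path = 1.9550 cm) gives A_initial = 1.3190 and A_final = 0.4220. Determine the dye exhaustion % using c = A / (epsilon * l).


c_initial = A_i / (epsilon * l) = 1.3190 / (26593.3820 * 1.9550) = 2.5370e-05 mol/L
c_final = A_f / (epsilon * l) = 0.4220 / (26593.3820 * 1.9550) = 8.1169e-06 mol/L
Exhaustion = (c_initial - c_final) / c_initial * 100 = (2.5370e-05 - 8.1169e-06) / 2.5370e-05 * 100 = 68.0061 %


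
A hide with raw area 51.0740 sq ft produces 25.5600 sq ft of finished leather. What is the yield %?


Formula: Yield = finished / raw * 100
Substituting: Yield = 25.5600 / 51.0740 * 100
Result: 50.0450 %


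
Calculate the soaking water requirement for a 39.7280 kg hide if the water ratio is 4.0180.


Formula: Water = hide_weight * ratio
Substituting: Water = 39.7280 * 4.0180
Result: 159.6271 kg


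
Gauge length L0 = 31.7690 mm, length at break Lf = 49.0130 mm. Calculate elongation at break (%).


Formula: Elongation = (Lf - L0) / L0 * 100
Substituting: Elongation = (49.0130 - 31.7690) / 31.7690 * 100
Result: 54.2793 %


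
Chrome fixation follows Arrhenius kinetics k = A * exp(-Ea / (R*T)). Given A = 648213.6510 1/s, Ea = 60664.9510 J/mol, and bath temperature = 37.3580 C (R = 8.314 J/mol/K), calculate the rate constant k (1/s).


T_K = T_C + 273.15 = 37.3580 + 273.15 = 310.5080 K
exponent = -Ea / (R * T_K) = -60664.9510 / (8.314 * 310.5080) = -23.4993
k = A * exp(exponent) = 648213.6510 * exp(-23.4993) = 4.0374e-05 1/s


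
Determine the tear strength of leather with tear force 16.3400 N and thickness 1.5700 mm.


Formula: Tear strength = force / thickness
Substituting: Tear strength = 16.3400 / 1.5700
Result: 10.4076 N/mm


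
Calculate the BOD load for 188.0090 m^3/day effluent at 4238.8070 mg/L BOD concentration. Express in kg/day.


Formula: BOD_load = volume * conc / 1000
Substituting: BOD_load = 188.0090 * 4238.8070 / 1000
Result: 796.9339 kg/day


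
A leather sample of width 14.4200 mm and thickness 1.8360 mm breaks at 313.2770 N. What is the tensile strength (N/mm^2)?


Formula: TS = force / (width * thickness)
Substituting: TS = 313.2770 / (14.4200 * 1.8360)
Result: 11.8329 N/mm^2


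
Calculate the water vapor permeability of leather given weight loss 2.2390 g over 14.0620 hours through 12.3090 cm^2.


Formula: WVP = loss / (area * time)
Substituting: WVP = 2.2390 / (12.3090 * 14.0620)
Result: 0.0129355 g/(cm^2*hr)
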